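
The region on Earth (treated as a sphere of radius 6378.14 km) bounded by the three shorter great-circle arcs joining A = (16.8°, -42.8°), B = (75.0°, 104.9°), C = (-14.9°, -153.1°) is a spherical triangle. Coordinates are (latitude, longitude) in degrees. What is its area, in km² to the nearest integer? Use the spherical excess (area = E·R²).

94922885 km²

Side lengths (central angles): a = 1.8759, b = 1.9772, c = 1.5010 rad; semiperimeter s = 2.6770.
By l'Huilier's theorem, tan(E/4) = √[tan(s/2) tan((s−a)/2) tan((s−b)/2) tan((s−c)/2)], giving spherical excess E = 2.3334 rad.
Area = E·R² = 2.3334 × (6378.14)² ≈ 94922885 km².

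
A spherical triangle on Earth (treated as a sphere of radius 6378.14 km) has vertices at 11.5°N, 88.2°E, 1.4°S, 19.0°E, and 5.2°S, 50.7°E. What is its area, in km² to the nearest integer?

4762520 km²

Side lengths (central angles): a = 0.5562, b = 0.7134, c = 1.2207 rad; semiperimeter s = 1.2451.
By l'Huilier's theorem, tan(E/4) = √[tan(s/2) tan((s−a)/2) tan((s−b)/2) tan((s−c)/2)], giving spherical excess E = 0.1171 rad.
Area = E·R² = 0.1171 × (6378.14)² ≈ 4762520 km².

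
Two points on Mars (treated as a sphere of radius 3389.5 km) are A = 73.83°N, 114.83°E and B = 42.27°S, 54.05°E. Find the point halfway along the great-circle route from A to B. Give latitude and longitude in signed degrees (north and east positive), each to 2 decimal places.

17.57°, 69.56°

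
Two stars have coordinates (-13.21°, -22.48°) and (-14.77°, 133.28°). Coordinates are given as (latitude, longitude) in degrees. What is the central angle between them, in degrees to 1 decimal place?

143.1°

Let φ₁ = -0.2306 rad, φ₂ = -0.2578 rad, and Δλ = 2.7185 rad.
cos c = sin φ₁ sin φ₂ + cos φ₁ cos φ₂ cos Δλ = (-0.2285)(-0.2549) + (0.9735)(0.9670)(-0.9118) = -0.80011,
so c = arccos(-0.80011) = 2.49828 rad.
So the angular separation is 143.1°.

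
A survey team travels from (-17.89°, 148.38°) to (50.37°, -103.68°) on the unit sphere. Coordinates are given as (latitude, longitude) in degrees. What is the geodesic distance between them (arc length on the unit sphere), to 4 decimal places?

2.0082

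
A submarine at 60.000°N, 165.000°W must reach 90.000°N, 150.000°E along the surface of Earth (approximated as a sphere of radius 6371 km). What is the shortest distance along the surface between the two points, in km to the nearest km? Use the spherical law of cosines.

3336 km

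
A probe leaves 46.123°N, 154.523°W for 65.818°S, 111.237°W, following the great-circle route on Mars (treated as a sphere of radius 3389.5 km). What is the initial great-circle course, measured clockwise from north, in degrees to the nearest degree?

162°

With φ₁ = 0.8050, φ₂ = -1.1487, Δλ = 0.7555 rad, the forward-azimuth formula gives
θ = atan2( sin Δλ cos φ₂ , cos φ₁ sin φ₂ − sin φ₁ cos φ₂ cos Δλ ) = atan2(0.2809, -0.8472) = 161.66°.
So the initial bearing is 162°.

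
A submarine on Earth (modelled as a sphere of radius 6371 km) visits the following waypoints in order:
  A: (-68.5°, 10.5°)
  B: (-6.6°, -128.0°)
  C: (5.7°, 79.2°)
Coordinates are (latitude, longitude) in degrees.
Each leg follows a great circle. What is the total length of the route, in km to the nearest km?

28075 km

Leg A→B: central angle 1.7373 rad, distance 11068.3 km.
Leg B→C: central angle 2.6694 rad, distance 17006.7 km.
Total: 11068.3 + 17006.7 ≈ 28075 km.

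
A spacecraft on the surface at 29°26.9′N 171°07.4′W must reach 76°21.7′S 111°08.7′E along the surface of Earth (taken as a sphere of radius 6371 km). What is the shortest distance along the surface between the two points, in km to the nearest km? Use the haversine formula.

12869 km

In radians: φ₁ = 0.5140, φ₂ = -1.3328, Δλ = -77.732° = -1.3567 rad.
Haversine: a = sin²(Δφ/2) + cos φ₁ cos φ₂ sin²(Δλ/2) = 0.6362 + (0.8708)(0.2358)(0.3938) = 0.71707.
Central angle c = 2·arcsin(√a) = 2.01989 rad.
Distance = R·c = 6371 × 2.0199 ≈ 12869 km.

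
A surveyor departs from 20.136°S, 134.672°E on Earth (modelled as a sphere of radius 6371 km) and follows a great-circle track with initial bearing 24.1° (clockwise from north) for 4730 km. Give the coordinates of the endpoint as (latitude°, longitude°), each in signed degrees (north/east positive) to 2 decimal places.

19.01°, 151.65°

Angular distance δ = d/R = 4730/6371 = 0.74243 rad; initial bearing θ = 0.4206 rad.
sin φ₂ = sin φ₁ cos δ + cos φ₁ sin δ cos θ = (-0.3442)(0.7368) + (0.9389)(0.6761)(0.9128) = 0.3258, so φ₂ = 19.01°.
Δλ = atan2(sin θ sin δ cos φ₁, cos δ − sin φ₁ sin φ₂) = atan2(0.2592, 0.8490) = 16.977°.
λ₂ = 134.672° + 16.977° = 151.65°.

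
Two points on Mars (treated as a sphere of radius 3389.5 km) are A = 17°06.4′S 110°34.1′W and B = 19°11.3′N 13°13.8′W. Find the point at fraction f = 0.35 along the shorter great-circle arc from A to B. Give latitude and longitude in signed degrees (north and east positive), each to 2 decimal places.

-4.55°, -76.36°

The central angle between A and B is δ = 1.7844 rad.
With f = 0.35, the slerp weights are sin((1−f)δ)/sin δ = 0.9381 and sin(fδ)/sin δ = 0.5983.
Weighted sum of the unit vectors: (0.9381)·(-0.3358,-0.8948,-0.2942) + (0.5983)·(0.9194,-0.2161,0.3287) = (0.2351, -0.9687, -0.0793).
Converting back: φ = atan2(z, √(x²+y²)) = -4.55°, λ = atan2(y, x) = -76.36°.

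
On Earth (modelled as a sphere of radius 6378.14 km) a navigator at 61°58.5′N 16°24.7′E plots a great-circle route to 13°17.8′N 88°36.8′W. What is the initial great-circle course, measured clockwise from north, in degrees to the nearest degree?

289°

Δλ = -105.025° = -1.8330 rad.
y = sin Δλ · cos φ₂ = (-0.9658)(0.9732) = -0.9399
x = cos φ₁ sin φ₂ − sin φ₁ cos φ₂ cos Δλ = (0.4699)(0.2300) − (0.8827)(0.9732)(-0.2592) = 0.3308
θ = atan2(y, x) = -70.61°; adding 360° gives 289°.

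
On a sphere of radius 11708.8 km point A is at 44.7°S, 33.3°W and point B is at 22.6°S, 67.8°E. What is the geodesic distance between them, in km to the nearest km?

16700 km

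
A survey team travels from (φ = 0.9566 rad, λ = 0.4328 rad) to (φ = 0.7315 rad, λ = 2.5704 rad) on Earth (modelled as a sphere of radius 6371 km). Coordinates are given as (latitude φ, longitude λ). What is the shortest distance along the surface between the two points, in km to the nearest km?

7962 km

With latitudes φ₁ = 54.809°, φ₂ = 41.912° and longitude difference Δλ = 122.475°:
cos c = sin φ₁ sin φ₂ + cos φ₁ cos φ₂ cos Δλ = (0.8172)(0.6680) + (0.5763)(0.7442)(-0.5369) = 0.31563,
so c = arccos(0.31563) = 1.24968 rad.
Distance = R·c = 6371 × 1.2497 ≈ 7962 km.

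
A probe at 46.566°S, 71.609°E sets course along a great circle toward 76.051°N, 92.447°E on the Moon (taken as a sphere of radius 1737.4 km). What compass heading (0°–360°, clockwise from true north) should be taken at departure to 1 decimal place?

5.9°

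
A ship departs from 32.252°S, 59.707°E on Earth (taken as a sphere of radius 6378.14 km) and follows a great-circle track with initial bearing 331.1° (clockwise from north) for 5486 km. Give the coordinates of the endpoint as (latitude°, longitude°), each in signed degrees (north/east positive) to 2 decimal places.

Angular distance δ = d/R = 5486/6378.14 = 0.86013 rad; initial bearing θ = 5.7788 rad.
sin φ₂ = sin φ₁ cos δ + cos φ₁ sin δ cos θ = (-0.5336)(0.6523) + (0.8457)(0.7579)(0.8755) = 0.2130, so φ₂ = 12.30°.
Δλ = atan2(sin θ sin δ cos φ₁, cos δ − sin φ₁ sin φ₂) = atan2(-0.3098, 0.7660) = -22.018°.
λ₂ = 59.707° − 22.018° = 37.69°.

12.30°, 37.69°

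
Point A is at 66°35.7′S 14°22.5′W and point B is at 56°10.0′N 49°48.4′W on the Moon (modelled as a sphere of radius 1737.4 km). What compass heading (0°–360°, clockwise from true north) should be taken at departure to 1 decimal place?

336.6°

Δλ = -35.432° = -0.6184 rad.
y = sin Δλ · cos φ₂ = (-0.5797)(0.5568) = -0.3228
x = cos φ₁ sin φ₂ − sin φ₁ cos φ₂ cos Δλ = (0.3972)(0.8307) − (-0.9177)(0.5568)(0.8148) = 0.7463
θ = atan2(y, x) = -23.39°; adding 360° gives 336.6°.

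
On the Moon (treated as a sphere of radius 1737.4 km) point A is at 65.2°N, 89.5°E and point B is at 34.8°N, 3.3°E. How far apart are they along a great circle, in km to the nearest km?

In radians: φ₁ = 1.1380, φ₂ = 0.6074, Δλ = -86.200° = -1.5045 rad.
cos c = sin φ₁ sin φ₂ + cos φ₁ cos φ₂ cos Δλ = (0.9078)(0.5707) + (0.4195)(0.8211)(0.0663) = 0.54091,
so c = arccos(0.54091) = 0.99928 rad.
Distance = R·c = 1737.4 × 0.9993 ≈ 1736 km.

1736 km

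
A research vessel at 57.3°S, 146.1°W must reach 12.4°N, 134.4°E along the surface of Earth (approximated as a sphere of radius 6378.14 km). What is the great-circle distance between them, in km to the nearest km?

In radians: φ₁ = -1.0001, φ₂ = 0.2164, Δλ = -79.500° = -1.3875 rad.
cos c = sin φ₁ sin φ₂ + cos φ₁ cos φ₂ cos Δλ = (-0.8415)(0.2147) + (0.5402)(0.9767)(0.1822) = -0.08455,
so c = arccos(-0.08455) = 1.65545 rad.
Distance = R·c = 6378.14 × 1.6554 ≈ 10559 km.

10559 km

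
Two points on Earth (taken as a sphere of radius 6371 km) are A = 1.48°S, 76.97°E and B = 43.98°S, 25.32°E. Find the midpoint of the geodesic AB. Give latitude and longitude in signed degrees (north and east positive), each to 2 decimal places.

-24.89°, 55.65°

Central angle δ = 1.0880 rad. Interpolating on the sphere with fraction f = 0.5:
P = [sin((1−f)δ)·A + sin(fδ)·B] / sin δ = 0.5844·A + 0.5844·B in Cartesian coordinates,
giving P = (0.5118, 0.7490, -0.4209), i.e. latitude -24.89°, longitude 55.65°.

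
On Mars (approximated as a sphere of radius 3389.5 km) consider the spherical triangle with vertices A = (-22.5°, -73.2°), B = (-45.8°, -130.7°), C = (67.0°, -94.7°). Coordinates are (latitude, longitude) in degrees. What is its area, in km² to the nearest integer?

11790445 km²

Side lengths (central angles): a = 2.0259, b = 1.5872, c = 0.9015 rad; semiperimeter s = 2.2573.
By l'Huilier's theorem, tan(E/4) = √[tan(s/2) tan((s−a)/2) tan((s−b)/2) tan((s−c)/2)], giving spherical excess E = 1.0263 rad.
Area = E·R² = 1.0263 × (3389.5)² ≈ 11790445 km².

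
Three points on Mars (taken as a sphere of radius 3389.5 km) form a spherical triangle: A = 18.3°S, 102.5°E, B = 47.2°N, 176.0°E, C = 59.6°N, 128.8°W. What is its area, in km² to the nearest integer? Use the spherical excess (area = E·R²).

Side lengths (central angles): a = 0.5933, b = 2.1788, c = 1.6180 rad; semiperimeter s = 2.1951.
By l'Huilier's theorem, tan(E/4) = √[tan(s/2) tan((s−a)/2) tan((s−b)/2) tan((s−c)/2)], giving spherical excess E = 0.2785 rad.
Area = E·R² = 0.2785 × (3389.5)² ≈ 3200151 km².

3200151 km²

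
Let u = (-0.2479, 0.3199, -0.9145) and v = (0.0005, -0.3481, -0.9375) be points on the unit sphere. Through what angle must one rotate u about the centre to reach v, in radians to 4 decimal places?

0.7291 rad

u·v = 0.7459; |u| = 1.0001, |v| = 1.0000.
cos θ = (u·v)/(|u||v|) = 0.7458, so θ = 0.7291 rad.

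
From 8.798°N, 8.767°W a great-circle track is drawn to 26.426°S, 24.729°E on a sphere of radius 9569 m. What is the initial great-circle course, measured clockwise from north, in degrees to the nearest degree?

Δλ = 33.496° = 0.5846 rad.
y = sin Δλ · cos φ₂ = (0.5519)(0.8955) = 0.4942
x = cos φ₁ sin φ₂ − sin φ₁ cos φ₂ cos Δλ = (0.9882)(-0.4450) − (0.1530)(0.8955)(0.8339) = -0.5540
θ = atan2(y, x) = 138.27°, so the bearing is 138°.

138°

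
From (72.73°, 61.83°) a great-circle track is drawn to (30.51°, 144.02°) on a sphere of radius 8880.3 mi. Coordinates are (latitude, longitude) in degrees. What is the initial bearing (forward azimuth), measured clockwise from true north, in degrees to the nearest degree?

87°

Δλ = 82.190° = 1.4345 rad.
y = sin Δλ · cos φ₂ = (0.9907)(0.8615) = 0.8535
x = cos φ₁ sin φ₂ − sin φ₁ cos φ₂ cos Δλ = (0.2969)(0.5077) − (0.9549)(0.8615)(0.1359) = 0.0389
θ = atan2(y, x) = 87.39°, so the bearing is 87°.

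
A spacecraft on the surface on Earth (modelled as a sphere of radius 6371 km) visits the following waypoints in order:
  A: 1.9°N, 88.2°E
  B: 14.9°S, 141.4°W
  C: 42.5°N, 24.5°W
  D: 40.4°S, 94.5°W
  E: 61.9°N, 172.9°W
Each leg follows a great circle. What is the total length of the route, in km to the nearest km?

Leg A→B: central angle 2.2582 rad, distance 14386.8 km.
Leg B→C: central angle 2.0899 rad, distance 13314.5 km.
Leg C→D: central angle 1.8192 rad, distance 11590.0 km.
Leg D→E: central angle 2.0939 rad, distance 13340.4 km.
Total: 14386.8 + 13314.5 + 11590.0 + 13340.4 ≈ 52632 km.

52632 km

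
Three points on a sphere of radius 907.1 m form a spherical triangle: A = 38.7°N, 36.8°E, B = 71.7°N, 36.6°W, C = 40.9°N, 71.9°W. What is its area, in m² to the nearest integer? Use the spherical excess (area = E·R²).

176728 m²

Side lengths (central angles): a = 0.6175, b = 1.3487, c = 0.8451 rad; semiperimeter s = 1.4057.
By l'Huilier's theorem, tan(E/4) = √[tan(s/2) tan((s−a)/2) tan((s−b)/2) tan((s−c)/2)], giving spherical excess E = 0.2148 rad.
Area = E·R² = 0.2148 × (907.1)² ≈ 176728 m².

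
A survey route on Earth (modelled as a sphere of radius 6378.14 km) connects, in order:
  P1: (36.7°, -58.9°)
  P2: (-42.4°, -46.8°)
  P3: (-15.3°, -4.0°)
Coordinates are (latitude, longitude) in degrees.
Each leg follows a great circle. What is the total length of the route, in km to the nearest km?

Leg P1→P2: central angle 1.3939 rad, distance 8890.7 km.
Leg P2→P3: central angle 0.7946 rad, distance 5068.2 km.
Total: 8890.7 + 5068.2 ≈ 13959 km.

13959 km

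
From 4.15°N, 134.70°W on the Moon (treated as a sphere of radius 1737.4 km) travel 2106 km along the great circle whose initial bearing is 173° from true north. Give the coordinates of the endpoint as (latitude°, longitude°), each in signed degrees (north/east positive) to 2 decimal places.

-64.36°, -119.41°

Angular distance δ = d/R = 2106/1737.4 = 1.21216 rad; initial bearing θ = 3.0194 rad.
sin φ₂ = sin φ₁ cos δ + cos φ₁ sin δ cos θ = (0.0724)(0.3510) + (0.9974)(0.9364)(-0.9925) = -0.9016, so φ₂ = -64.36°.
Δλ = atan2(sin θ sin δ cos φ₁, cos δ − sin φ₁ sin φ₂) = atan2(0.1138, 0.4162) = 15.293°.
λ₂ = -134.700° + 15.293° = -119.41°.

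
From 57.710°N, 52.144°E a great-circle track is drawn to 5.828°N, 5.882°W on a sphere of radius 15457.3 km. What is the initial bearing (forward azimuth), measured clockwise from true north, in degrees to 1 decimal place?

245.1°

Δλ = -58.026° = -1.0127 rad.
y = sin Δλ · cos φ₂ = (-0.8483)(0.9948) = -0.8439
x = cos φ₁ sin φ₂ − sin φ₁ cos φ₂ cos Δλ = (0.5342)(0.1015) − (0.8454)(0.9948)(0.5295) = -0.3911
θ = atan2(y, x) = -114.86°; adding 360° gives 245.1°.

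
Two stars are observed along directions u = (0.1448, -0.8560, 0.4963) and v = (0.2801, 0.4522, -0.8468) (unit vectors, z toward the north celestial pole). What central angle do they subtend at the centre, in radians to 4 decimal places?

u·v = -0.7668; |u| = 1.0000, |v| = 1.0000.
cos θ = (u·v)/(|u||v|) = -0.7668, so θ = 2.4446 rad.

2.4446 rad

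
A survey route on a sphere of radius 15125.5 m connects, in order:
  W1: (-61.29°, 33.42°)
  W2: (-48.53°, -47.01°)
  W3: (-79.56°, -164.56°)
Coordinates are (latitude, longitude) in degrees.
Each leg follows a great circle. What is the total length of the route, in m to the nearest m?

24236 m

Leg W1→W2: central angle 0.7812 rad, distance 11816.0 m.
Leg W2→W3: central angle 0.8211 rad, distance 12420.0 m.
Total: 11816.0 + 12420.0 ≈ 24236 m.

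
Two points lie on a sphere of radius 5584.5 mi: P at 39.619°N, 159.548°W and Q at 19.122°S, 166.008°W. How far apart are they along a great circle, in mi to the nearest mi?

5756 mi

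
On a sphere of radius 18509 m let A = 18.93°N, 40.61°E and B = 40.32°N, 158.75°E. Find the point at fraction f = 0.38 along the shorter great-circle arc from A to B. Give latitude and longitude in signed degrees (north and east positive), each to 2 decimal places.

Central angle δ = 1.7014 rad. Interpolating on the sphere with fraction f = 0.38:
P = [sin((1−f)δ)·A + sin(fδ)·B] / sin δ = 0.8773·A + 0.6076·B in Cartesian coordinates,
giving P = (0.1982, 0.7081, 0.6778), i.e. latitude 42.67°, longitude 74.36°.

42.67°, 74.36°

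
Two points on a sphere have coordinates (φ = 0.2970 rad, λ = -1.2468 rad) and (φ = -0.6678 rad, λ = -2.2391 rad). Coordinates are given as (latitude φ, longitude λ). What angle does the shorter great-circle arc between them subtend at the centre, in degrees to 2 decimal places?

76.74°

Let φ₁ = 0.2970 rad, φ₂ = -0.6678 rad, and Δλ = -0.9923 rad.
Haversine: a = sin²(Δφ/2) + cos φ₁ cos φ₂ sin²(Δλ/2) = 0.2152 + (0.9562)(0.7852)(0.2266) = 0.38536.
Central angle c = 2·arcsin(√a) = 1.33945 rad.
So the angular separation is 76.74°.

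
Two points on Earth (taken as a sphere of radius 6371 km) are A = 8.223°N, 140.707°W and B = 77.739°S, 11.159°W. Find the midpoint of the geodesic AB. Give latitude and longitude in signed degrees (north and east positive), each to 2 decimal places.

-43.79°, -129.86°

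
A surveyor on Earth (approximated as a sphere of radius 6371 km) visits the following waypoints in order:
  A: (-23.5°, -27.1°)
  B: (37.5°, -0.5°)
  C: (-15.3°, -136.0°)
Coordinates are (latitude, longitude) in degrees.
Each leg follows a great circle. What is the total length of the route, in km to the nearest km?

Leg A→B: central angle 1.1508 rad, distance 7331.4 km.
Leg B→C: central angle 2.3553 rad, distance 15005.3 km.
Total: 7331.4 + 15005.3 ≈ 22337 km.

22337 km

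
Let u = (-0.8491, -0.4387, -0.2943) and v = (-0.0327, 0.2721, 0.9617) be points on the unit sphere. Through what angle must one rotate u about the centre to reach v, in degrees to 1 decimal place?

u·v = -0.3746; |u| = 1.0000, |v| = 1.0000.
cos θ = (u·v)/(|u||v|) = -0.3746, so θ = 112.0°.

112.0°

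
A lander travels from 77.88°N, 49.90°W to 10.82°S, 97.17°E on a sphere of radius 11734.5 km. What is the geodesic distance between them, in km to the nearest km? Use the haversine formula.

In radians: φ₁ = 1.3593, φ₂ = -0.1888, Δλ = 147.070° = 2.5669 rad.
Haversine: a = sin²(Δφ/2) + cos φ₁ cos φ₂ sin²(Δλ/2) = 0.4887 + (0.2100)(0.9822)(0.9197) = 0.67832.
Central angle c = 2·arcsin(√a) = 1.93546 rad.
Distance = R·c = 11734.5 × 1.9355 ≈ 22712 km.

22712 km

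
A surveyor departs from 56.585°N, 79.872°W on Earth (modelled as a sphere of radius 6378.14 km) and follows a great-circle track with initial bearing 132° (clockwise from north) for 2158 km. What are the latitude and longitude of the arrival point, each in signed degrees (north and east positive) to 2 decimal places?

Angular distance δ = d/R = 2158/6378.14 = 0.33834 rad; initial bearing θ = 2.3038 rad.
sin φ₂ = sin φ₁ cos δ + cos φ₁ sin δ cos θ = (0.8347)(0.9433) + (0.5507)(0.3319)(-0.6691) = 0.6651, so φ₂ = 41.69°.
Δλ = atan2(sin θ sin δ cos φ₁, cos δ − sin φ₁ sin φ₂) = atan2(0.1358, 0.3882) = 19.288°.
λ₂ = -79.872° + 19.288° = -60.58°.

41.69°, -60.58°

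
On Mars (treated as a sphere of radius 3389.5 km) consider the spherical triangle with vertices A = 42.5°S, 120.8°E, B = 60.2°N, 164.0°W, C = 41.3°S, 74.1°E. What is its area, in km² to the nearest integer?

Side lengths (central angles): a = 2.4497, b = 0.5993, c = 2.0859 rad; semiperimeter s = 2.5674.
By l'Huilier's theorem, tan(E/4) = √[tan(s/2) tan((s−a)/2) tan((s−b)/2) tan((s−c)/2)], giving spherical excess E = 1.0606 rad.
Area = E·R² = 1.0606 × (3389.5)² ≈ 12184723 km².

12184723 km²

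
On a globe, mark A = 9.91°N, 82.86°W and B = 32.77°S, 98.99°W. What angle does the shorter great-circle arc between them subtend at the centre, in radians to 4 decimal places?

0.7918 rad

In radians: φ₁ = 0.1730, φ₂ = -0.5719, Δλ = -16.130° = -0.2815 rad.
Haversine: a = sin²(Δφ/2) + cos φ₁ cos φ₂ sin²(Δλ/2) = 0.1324 + (0.9851)(0.8409)(0.0197) = 0.14873.
Central angle c = 2·arcsin(√a) = 0.79183 rad.
So the angular separation is 0.7918 rad.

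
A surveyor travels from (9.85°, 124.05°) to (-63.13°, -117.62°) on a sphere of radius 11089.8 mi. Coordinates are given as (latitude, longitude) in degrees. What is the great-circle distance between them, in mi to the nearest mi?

With latitudes φ₁ = 9.850°, φ₂ = -63.130° and longitude difference Δλ = 118.330°:
cos c = sin φ₁ sin φ₂ + cos φ₁ cos φ₂ cos Δλ = (0.1711)(-0.8920) + (0.9853)(0.4520)(-0.4745) = -0.36392,
so c = arccos(-0.36392) = 1.94327 rad.
Distance = R·c = 11089.8 × 1.9433 ≈ 21550 mi.

21550 mi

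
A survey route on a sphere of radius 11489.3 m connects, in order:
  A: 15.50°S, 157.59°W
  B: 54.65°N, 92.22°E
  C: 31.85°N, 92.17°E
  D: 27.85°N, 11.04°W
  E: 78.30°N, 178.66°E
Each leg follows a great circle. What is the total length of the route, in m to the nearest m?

Leg A→B: central angle 1.9937 rad, distance 22906.0 m.
Leg B→C: central angle 0.3979 rad, distance 4572.0 m.
Leg C→D: central angle 1.4958 rad, distance 17186.1 m.
Leg D→E: central angle 1.2863 rad, distance 14778.2 m.
Total: 22906.0 + 4572.0 + 17186.1 + 14778.2 ≈ 59442 m.

59442 m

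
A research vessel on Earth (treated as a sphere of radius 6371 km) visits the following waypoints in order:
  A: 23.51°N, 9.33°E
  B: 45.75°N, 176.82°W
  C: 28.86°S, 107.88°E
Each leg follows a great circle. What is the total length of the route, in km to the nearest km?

Leg A→B: central angle 1.9288 rad, distance 12288.7 km.
Leg B→C: central angle 1.7626 rad, distance 11229.7 km.
Total: 12288.7 + 11229.7 ≈ 23518 km.

23518 km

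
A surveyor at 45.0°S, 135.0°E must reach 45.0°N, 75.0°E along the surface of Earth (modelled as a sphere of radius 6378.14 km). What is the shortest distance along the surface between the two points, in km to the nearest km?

11630 km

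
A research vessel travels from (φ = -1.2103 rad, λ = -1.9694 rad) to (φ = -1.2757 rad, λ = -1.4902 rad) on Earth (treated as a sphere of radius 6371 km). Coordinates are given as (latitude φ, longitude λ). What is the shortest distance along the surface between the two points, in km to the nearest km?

With latitudes φ₁ = -69.345°, φ₂ = -73.092° and longitude difference Δλ = 27.456°:
cos c = sin φ₁ sin φ₂ + cos φ₁ cos φ₂ cos Δλ = (-0.9357)(-0.9568) + (0.3527)(0.2908)(0.8874) = 0.98631,
so c = arccos(0.98631) = 0.16568 rad.
Distance = R·c = 6371 × 0.1657 ≈ 1056 km.

1056 km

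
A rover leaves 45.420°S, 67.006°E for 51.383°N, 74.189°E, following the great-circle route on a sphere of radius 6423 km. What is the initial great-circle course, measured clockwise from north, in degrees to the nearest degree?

5°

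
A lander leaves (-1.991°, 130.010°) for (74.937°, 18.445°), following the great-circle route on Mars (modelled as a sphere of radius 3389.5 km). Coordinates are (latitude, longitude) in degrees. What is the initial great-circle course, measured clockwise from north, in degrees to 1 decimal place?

345.9°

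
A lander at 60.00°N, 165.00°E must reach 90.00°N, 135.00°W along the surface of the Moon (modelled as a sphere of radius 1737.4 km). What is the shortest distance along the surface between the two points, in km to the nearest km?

In radians: φ₁ = 1.0472, φ₂ = 1.5708, Δλ = 60.000° = 1.0472 rad.
cos c = sin φ₁ sin φ₂ + cos φ₁ cos φ₂ cos Δλ = (0.8660)(1.0000) + (0.5000)(0.0000)(0.5000) = 0.86603,
so c = arccos(0.86603) = 0.52360 rad.
Distance = R·c = 1737.4 × 0.5236 ≈ 910 km.

910 km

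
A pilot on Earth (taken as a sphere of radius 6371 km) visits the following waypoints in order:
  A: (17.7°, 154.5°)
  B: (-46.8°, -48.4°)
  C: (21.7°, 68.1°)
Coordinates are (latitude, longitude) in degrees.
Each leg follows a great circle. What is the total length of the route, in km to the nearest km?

29902 km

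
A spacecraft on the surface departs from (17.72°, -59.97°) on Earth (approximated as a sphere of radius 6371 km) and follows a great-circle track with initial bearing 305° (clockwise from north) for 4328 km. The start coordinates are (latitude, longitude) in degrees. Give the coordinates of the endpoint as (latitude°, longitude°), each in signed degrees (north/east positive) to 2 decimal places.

35.45°, -99.15°

Angular distance δ = d/R = 4328/6371 = 0.67933 rad; initial bearing θ = 5.3233 rad.
sin φ₂ = sin φ₁ cos δ + cos φ₁ sin δ cos θ = (0.3044)(0.7780) + (0.9526)(0.6283)(0.5736) = 0.5801, so φ₂ = 35.45°.
Δλ = atan2(sin θ sin δ cos φ₁, cos δ − sin φ₁ sin φ₂) = atan2(-0.4902, 0.6014) = -39.183°.
λ₂ = -59.970° − 39.183° = -99.15°.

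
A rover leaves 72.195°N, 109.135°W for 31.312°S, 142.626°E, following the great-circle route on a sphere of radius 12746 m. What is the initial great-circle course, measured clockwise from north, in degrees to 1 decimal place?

Δλ = -108.239° = -1.8891 rad.
y = sin Δλ · cos φ₂ = (-0.9498)(0.8544) = -0.8114
x = cos φ₁ sin φ₂ − sin φ₁ cos φ₂ cos Δλ = (0.3058)(-0.5197) − (0.9521)(0.8544)(-0.3130) = 0.0957
θ = atan2(y, x) = -83.28°; adding 360° gives 276.7°.

276.7°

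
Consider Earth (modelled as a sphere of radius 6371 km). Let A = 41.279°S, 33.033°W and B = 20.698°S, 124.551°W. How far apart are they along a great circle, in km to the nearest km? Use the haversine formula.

In radians: φ₁ = -0.7205, φ₂ = -0.3612, Δλ = -91.518° = -1.5973 rad.
Haversine: a = sin²(Δφ/2) + cos φ₁ cos φ₂ sin²(Δλ/2) = 0.0319 + (0.7515)(0.9355)(0.5132) = 0.39272.
Central angle c = 2·arcsin(√a) = 1.35456 rad.
Distance = R·c = 6371 × 1.3546 ≈ 8630 km.

8630 km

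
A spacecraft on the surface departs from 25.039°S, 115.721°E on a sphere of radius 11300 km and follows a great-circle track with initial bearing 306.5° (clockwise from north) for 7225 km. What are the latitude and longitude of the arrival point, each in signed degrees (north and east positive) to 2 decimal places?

-1.03°, 87.05°

Angular distance δ = d/R = 7225/11300 = 0.63938 rad; initial bearing θ = 5.3494 rad.
sin φ₂ = sin φ₁ cos δ + cos φ₁ sin δ cos θ = (-0.4232)(0.8025) + (0.9060)(0.5967)(0.5948) = -0.0181, so φ₂ = -1.03°.
Δλ = atan2(sin θ sin δ cos φ₁, cos δ − sin φ₁ sin φ₂) = atan2(-0.4346, 0.7948) = -28.668°.
λ₂ = 115.721° − 28.668° = 87.05°.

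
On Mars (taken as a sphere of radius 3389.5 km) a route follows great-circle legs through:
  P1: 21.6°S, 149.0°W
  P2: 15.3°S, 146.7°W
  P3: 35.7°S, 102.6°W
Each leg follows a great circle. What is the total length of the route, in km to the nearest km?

Leg P1→P2: central angle 0.1164 rad, distance 394.4 km.
Leg P2→P3: central angle 0.7720 rad, distance 2616.8 km.
Total: 394.4 + 2616.8 ≈ 3011 km.

3011 km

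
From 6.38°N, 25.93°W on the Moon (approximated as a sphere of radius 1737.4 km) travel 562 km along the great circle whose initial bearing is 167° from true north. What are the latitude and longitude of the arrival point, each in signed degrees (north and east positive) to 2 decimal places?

Angular distance δ = d/R = 562/1737.4 = 0.32347 rad; initial bearing θ = 2.9147 rad.
sin φ₂ = sin φ₁ cos δ + cos φ₁ sin δ cos θ = (0.1111)(0.9481) + (0.9938)(0.3179)(-0.9744) = -0.2024, so φ₂ = -11.68°.
Δλ = atan2(sin θ sin δ cos φ₁, cos δ − sin φ₁ sin φ₂) = atan2(0.0711, 0.9706) = 4.187°.
λ₂ = -25.930° + 4.187° = -21.74°.

-11.68°, -21.74°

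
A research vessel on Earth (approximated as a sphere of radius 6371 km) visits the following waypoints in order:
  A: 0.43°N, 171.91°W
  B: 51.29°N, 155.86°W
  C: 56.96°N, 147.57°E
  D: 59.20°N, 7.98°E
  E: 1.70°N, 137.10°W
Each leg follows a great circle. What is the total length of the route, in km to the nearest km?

28689 km

Leg A→B: central angle 0.9187 rad, distance 5853.1 km.
Leg B→C: central angle 0.5698 rad, distance 3630.5 km.
Leg C→D: central angle 1.0385 rad, distance 6616.5 km.
Leg D→E: central angle 1.9760 rad, distance 12588.9 km.
Total: 5853.1 + 3630.5 + 6616.5 + 12588.9 ≈ 28689 km.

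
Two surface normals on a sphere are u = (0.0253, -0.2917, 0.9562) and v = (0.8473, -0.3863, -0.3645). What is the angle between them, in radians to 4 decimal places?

1.7869 rad

u·v = -0.2144; |u| = 1.0000, |v| = 1.0000.
cos θ = (u·v)/(|u||v|) = -0.2144, so θ = 1.7869 rad.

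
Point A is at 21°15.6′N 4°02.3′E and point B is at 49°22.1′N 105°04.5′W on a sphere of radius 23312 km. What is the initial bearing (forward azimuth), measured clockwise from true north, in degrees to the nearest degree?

Δλ = -109.113° = -1.9044 rad.
y = sin Δλ · cos φ₂ = (-0.9449)(0.6512) = -0.6153
x = cos φ₁ sin φ₂ − sin φ₁ cos φ₂ cos Δλ = (0.9319)(0.7589) − (0.3626)(0.6512)(-0.3274) = 0.7846
θ = atan2(y, x) = -38.10°; adding 360° gives 322°.

322°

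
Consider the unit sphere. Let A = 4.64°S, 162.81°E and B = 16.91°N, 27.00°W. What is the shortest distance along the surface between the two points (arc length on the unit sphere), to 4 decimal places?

2.8695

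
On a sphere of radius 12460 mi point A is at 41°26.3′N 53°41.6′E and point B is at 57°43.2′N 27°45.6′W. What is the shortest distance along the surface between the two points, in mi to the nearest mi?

Let φ₁ = 0.7232 rad, φ₂ = 1.0074 rad, and Δλ = -1.4216 rad.
cos c = sin φ₁ sin φ₂ + cos φ₁ cos φ₂ cos Δλ = (0.6618)(0.8454) + (0.7497)(0.5341)(0.1486) = 0.61903,
so c = arccos(0.61903) = 0.90329 rad.
Distance = R·c = 12460 × 0.9033 ≈ 11255 mi.

11255 mi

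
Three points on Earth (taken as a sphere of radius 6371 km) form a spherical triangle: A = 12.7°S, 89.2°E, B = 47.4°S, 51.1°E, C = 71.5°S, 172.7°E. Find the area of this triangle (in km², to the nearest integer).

Side lengths (central angles): a = 0.9453, b = 1.3248, c = 0.8210 rad; semiperimeter s = 1.5456.
By l'Huilier's theorem, tan(E/4) = √[tan(s/2) tan((s−a)/2) tan((s−b)/2) tan((s−c)/2)], giving spherical excess E = 0.4485 rad.
Area = E·R² = 0.4485 × (6371)² ≈ 18202761 km².

18202761 km²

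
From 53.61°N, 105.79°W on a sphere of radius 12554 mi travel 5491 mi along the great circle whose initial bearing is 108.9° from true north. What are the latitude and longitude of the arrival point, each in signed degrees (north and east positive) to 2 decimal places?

40.38°, -74.05°

Angular distance δ = d/R = 5491/12554 = 0.43739 rad; initial bearing θ = 1.9007 rad.
sin φ₂ = sin φ₁ cos δ + cos φ₁ sin δ cos θ = (0.8050)(0.9059) + (0.5933)(0.4236)(-0.3239) = 0.6478, so φ₂ = 40.38°.
Δλ = atan2(sin θ sin δ cos φ₁, cos δ − sin φ₁ sin φ₂) = atan2(0.2378, 0.3844) = 31.739°.
λ₂ = -105.790° + 31.739° = -74.05°.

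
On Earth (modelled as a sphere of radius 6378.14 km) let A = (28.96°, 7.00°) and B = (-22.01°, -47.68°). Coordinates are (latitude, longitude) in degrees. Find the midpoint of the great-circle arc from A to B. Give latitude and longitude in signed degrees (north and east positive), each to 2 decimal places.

Central angle δ = 1.2792 rad. Interpolating on the sphere with fraction f = 0.5:
P = [sin((1−f)δ)·A + sin(fδ)·B] / sin δ = 0.6232·A + 0.6232·B in Cartesian coordinates,
giving P = (0.9302, -0.3607, 0.0682), i.e. latitude 3.91°, longitude -21.20°.

3.91°, -21.20°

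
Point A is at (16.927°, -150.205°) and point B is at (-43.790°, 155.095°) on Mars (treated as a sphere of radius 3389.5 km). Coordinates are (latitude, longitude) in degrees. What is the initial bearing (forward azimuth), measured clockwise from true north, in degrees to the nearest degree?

217°

With φ₁ = 0.2954, φ₂ = -0.7643, Δλ = -0.9547 rad, the forward-azimuth formula gives
θ = atan2( sin Δλ cos φ₂ , cos φ₁ sin φ₂ − sin φ₁ cos φ₂ cos Δλ ) = atan2(-0.5892, -0.7835) = -143.06°.
Adding 360° brings this into [0°, 360°): 217°.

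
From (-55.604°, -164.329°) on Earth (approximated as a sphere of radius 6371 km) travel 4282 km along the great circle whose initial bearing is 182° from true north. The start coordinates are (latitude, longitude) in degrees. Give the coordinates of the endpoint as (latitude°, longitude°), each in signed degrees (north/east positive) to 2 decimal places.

-85.72°, 32.60°

Angular distance δ = d/R = 4282/6371 = 0.67211 rad; initial bearing θ = 3.1765 rad.
sin φ₂ = sin φ₁ cos δ + cos φ₁ sin δ cos θ = (-0.8252)(0.7825) + (0.5649)(0.6226)(-0.9994) = -0.9972, so φ₂ = -85.72°.
Δλ = atan2(sin θ sin δ cos φ₁, cos δ − sin φ₁ sin φ₂) = atan2(-0.0123, -0.0403) = -163.075°.
λ₂ = -164.329° − 163.075° = -327.40° → 32.60° after wrapping to (−180°, 180°].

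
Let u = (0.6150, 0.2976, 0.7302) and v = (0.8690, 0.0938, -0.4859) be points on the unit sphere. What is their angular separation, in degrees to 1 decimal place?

u·v = 0.2075; |u| = 1.0000, |v| = 1.0000.
cos θ = (u·v)/(|u||v|) = 0.2075, so θ = 78.0°.

78.0°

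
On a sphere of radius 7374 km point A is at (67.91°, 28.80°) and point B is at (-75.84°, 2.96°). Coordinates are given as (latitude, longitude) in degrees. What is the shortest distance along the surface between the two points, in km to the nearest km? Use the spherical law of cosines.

Let φ₁ = 1.1853 rad, φ₂ = -1.3237 rad, and Δλ = -0.4510 rad.
cos c = sin φ₁ sin φ₂ + cos φ₁ cos φ₂ cos Δλ = (0.9266)(-0.9696) + (0.3761)(0.2446)(0.9000) = -0.81564,
so c = arccos(-0.81564) = 2.52464 rad.
Distance = R·c = 7374 × 2.5246 ≈ 18617 km.

18617 km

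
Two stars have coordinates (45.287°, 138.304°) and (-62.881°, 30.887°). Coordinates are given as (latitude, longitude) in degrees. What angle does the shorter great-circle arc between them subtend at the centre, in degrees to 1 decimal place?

136.8°

With latitudes φ₁ = 45.287°, φ₂ = -62.881° and longitude difference Δλ = -107.417°:
Haversine: a = sin²(Δφ/2) + cos φ₁ cos φ₂ sin²(Δλ/2) = 0.6559 + (0.7036)(0.4558)(0.6497) = 0.86425.
Central angle c = 2·arcsin(√a) = 2.38694 rad.
So the angular separation is 136.8°.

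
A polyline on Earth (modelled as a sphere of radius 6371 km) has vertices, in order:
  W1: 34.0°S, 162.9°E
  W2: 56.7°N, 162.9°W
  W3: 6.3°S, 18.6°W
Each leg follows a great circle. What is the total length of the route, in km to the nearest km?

Leg W1→W2: central angle 1.6618 rad, distance 10587.6 km.
Leg W2→W3: central angle 2.1352 rad, distance 13603.1 km.
Total: 10587.6 + 13603.1 ≈ 24191 km.

24191 km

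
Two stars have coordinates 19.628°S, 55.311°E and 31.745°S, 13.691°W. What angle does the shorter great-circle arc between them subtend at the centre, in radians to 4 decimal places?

1.0886 rad

Let φ₁ = -0.3426 rad, φ₂ = -0.5541 rad, and Δλ = -1.2043 rad.
cos c = sin φ₁ sin φ₂ + cos φ₁ cos φ₂ cos Δλ = (-0.3359)(-0.5261) + (0.9419)(0.8504)(0.3583) = 0.46376,
so c = arccos(0.46376) = 1.08856 rad.
So the angular separation is 1.0886 rad.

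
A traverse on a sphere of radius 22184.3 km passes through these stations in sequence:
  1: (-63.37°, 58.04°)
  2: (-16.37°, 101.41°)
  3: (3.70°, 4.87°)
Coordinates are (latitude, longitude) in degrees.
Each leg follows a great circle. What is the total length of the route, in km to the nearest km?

Leg 1→2: central angle 0.9709 rad, distance 21538.5 km.
Leg 2→3: central angle 1.6984 rad, distance 37677.4 km.
Total: 21538.5 + 37677.4 ≈ 59216 km.

59216 km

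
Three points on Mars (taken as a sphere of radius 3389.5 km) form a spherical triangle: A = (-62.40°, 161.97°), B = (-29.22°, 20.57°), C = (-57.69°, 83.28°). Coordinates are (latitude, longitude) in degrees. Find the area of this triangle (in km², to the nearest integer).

2457094 km²

Side lengths (central angles): a = 0.8938, b = 0.6476, c = 1.4539 rad; semiperimeter s = 1.4976.
By l'Huilier's theorem, tan(E/4) = √[tan(s/2) tan((s−a)/2) tan((s−b)/2) tan((s−c)/2)], giving spherical excess E = 0.2139 rad.
Area = E·R² = 0.2139 × (3389.5)² ≈ 2457094 km².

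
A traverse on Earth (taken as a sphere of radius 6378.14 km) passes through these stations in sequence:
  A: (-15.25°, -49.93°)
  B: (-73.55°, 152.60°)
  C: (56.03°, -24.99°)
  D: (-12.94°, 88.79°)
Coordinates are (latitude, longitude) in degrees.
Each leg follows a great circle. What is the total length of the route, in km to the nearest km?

40784 km

Leg A→B: central angle 1.5709 rad, distance 10019.3 km.
Leg B→C: central angle 2.8353 rad, distance 18084.2 km.
Leg C→D: central angle 1.9881 rad, distance 12680.4 km.
Total: 10019.3 + 18084.2 + 12680.4 ≈ 40784 km.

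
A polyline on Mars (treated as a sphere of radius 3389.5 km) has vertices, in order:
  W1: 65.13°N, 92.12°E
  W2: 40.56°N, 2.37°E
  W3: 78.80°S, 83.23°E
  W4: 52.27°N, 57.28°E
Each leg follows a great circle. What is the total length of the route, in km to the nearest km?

Leg W1→W2: central angle 0.9381 rad, distance 3179.6 km.
Leg W2→W3: central angle 2.2324 rad, distance 7566.9 km.
Leg W3→W4: central angle 2.3036 rad, distance 7808.1 km.
Total: 3179.6 + 7566.9 + 7808.1 ≈ 18555 km.

18555 km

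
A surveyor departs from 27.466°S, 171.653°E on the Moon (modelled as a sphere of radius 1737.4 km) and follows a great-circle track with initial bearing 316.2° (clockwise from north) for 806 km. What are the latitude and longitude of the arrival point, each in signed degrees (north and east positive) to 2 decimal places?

-7.23°, 153.46°

Angular distance δ = d/R = 806/1737.4 = 0.46391 rad; initial bearing θ = 5.5187 rad.
sin φ₂ = sin φ₁ cos δ + cos φ₁ sin δ cos θ = (-0.4612)(0.8943) + (0.8873)(0.4474)(0.7218) = -0.1259, so φ₂ = -7.23°.
Δλ = atan2(sin θ sin δ cos φ₁, cos δ − sin φ₁ sin φ₂) = atan2(-0.2748, 0.8362) = -18.191°.
λ₂ = 171.653° − 18.191° = 153.46°.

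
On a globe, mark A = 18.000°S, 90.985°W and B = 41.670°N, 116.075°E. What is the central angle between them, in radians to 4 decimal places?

2.5646 rad

Let φ₁ = -0.3142 rad, φ₂ = 0.7273 rad, and Δλ = -2.6693 rad.
cos c = sin φ₁ sin φ₂ + cos φ₁ cos φ₂ cos Δλ = (-0.3090)(0.6648) + (0.9511)(0.7470)(-0.8905) = -0.83810,
so c = arccos(-0.83810) = 2.56459 rad.
So the angular separation is 2.5646 rad.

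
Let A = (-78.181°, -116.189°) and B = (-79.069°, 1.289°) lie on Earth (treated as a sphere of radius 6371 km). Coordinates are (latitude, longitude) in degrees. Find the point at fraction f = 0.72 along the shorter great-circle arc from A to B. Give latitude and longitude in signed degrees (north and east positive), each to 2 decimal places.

The central angle between A and B is δ = 0.3389 rad.
With f = 0.72, the slerp weights are sin((1−f)δ)/sin δ = 0.2850 and sin(fδ)/sin δ = 0.7267.
Weighted sum of the unit vectors: (0.2850)·(-0.0904,-0.1838,-0.9788) + (0.7267)·(0.1896,0.0043,-0.9819) = (0.1120, -0.0493, -0.9925).
Converting back: φ = atan2(z, √(x²+y²)) = -82.97°, λ = atan2(y, x) = -23.75°.

-82.97°, -23.75°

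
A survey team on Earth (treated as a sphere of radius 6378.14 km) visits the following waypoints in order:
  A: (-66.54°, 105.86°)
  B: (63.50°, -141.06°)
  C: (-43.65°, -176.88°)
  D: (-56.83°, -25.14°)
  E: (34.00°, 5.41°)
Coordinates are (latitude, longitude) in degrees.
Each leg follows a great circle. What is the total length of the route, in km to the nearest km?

Leg A→B: central angle 2.6694 rad, distance 17026.1 km.
Leg B→C: central angle 1.9347 rad, distance 12339.9 km.
Leg C→D: central angle 1.3397 rad, distance 8544.6 km.
Leg D→E: central angle 1.6483 rad, distance 10513.2 km.
Total: 17026.1 + 12339.9 + 8544.6 + 10513.2 ≈ 48424 km.

48424 km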